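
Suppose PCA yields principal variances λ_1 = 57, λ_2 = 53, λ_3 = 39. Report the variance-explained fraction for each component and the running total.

Step 1 — total variance = trace(Sigma) = Σ λ_i = 57 + 53 + 39 = 149.

Step 2 — fraction explained by component i = λ_i / Σ λ:
  PC1: 57/149 = 0.3826
  PC2: 53/149 = 0.3557
  PC3: 39/149 = 0.2617

Step 3 — cumulative fraction after k components = (λ_1 + ... + λ_k) / Σ λ:
  k = 1: 57/149 = 0.3826
  k = 2: (57 + 53)/149 = 110/149 = 0.7383
  k = 3: (57 + 53 + 39)/149 = 149/149 = 1

Summary (fraction, with percent):

explained: PC1 0.3826 (38.26%), PC2 0.3557 (35.57%), PC3 0.2617 (26.17%);  cumulative: 0.3826, 0.7383, 1


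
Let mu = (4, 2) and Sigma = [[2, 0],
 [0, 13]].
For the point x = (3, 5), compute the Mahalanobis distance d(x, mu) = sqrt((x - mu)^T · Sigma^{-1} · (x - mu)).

Step 1 — centre the observation: (x - mu) = (-1, 3).

Step 2 — invert Sigma. det(Sigma) = 2·13 - (0)² = 26.
  Sigma^{-1} = (1/det) · [[d, -b], [-b, a]] = [[0.5, 0],
 [0, 0.0769]].

Step 3 — form the quadratic (x - mu)^T · Sigma^{-1} · (x - mu):
  Sigma^{-1} · (x - mu) = (-0.5, 0.2308).
  (x - mu)^T · [Sigma^{-1} · (x - mu)] = (-1)·(-0.5) + (3)·(0.2308) = 1.1923.

Step 4 — take square root: d = √(1.1923) ≈ 1.0919.

d(x, mu) = √(1.1923) ≈ 1.0919


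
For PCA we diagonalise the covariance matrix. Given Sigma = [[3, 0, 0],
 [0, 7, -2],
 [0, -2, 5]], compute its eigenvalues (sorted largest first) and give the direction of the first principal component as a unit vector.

Step 1 — characteristic polynomial p(λ) = det(λI - Sigma) = λ³ - tr·λ² + c_1·λ - det, where tr = trace, c_1 = sum of the principal 2×2 minors, det = det(Sigma):
  tr = 3 + 7 + 5 = 15,
  c_1 = (3·7 - (0)²) + (3·5 - (0)²) + (7·5 - (-2)²) = 21 + 15 + 31 = 67,
  det = 3·(7·5 - (-2)²) - (0)·((0)·5 - (-2)·(0)) + (0)·((0)·(-2) - 7·(0)) = 3·(31) - (0)·(0) + (0)·(0) = 93.
  So p(λ) = λ³ - 15λ² + 67λ - 93.
Step 2 — look for an integer root (rational root theorem: any rational root is an integer divisor of 93). Testing λ = 3:
  p(3) = 27 - 135 + 201 - 93 = 0  ✓
  Dividing out (λ - 3): p(λ) = (λ - 3)(λ² - 12λ + 31).
Step 3 — remaining eigenvalues from the quadratic λ² - 12λ + 31 = 0:
  Δ = 12² - 4·31 = 144 - 124 = 20,  λ = (12 ± √20)/2 = (12 ± 4.4721)/2 ≈ 8.2361 or 3.7639.
  Sorted: λ_1 = 8.2361,  λ_2 = 3.7639,  λ_3 = 3  (check: sum = 15 = tr ✓).

Step 4 — unit eigenvector for λ_1 ≈ 8.2361: v spans the null space of (Sigma - λ_1 I), whose rows are
  r_1 = (-5.2361, 0, 0),  r_2 = (0, -1.2361, -2),  r_3 = (0, -2, -3.2361).
  v is orthogonal to every row, so take v ∝ r_1 × r_2 = ((0)·(-2) - (0)·(-1.2361), (0)·(0) - (-5.2361)·(-2), (-5.2361)·(-1.2361) - (0)·(0)) ≈ (0, -10.4721, 6.4721).
  Rescale (multiply by -1 so the first nonzero entry is positive): u = (0, 10.4721, -6.4721).
  ||u|| = √((0)² + (10.4721)² + (-6.4721)²) = √(151.5542) ≈ 12.3107,  v_1 = u/||u|| ≈ (0, 0.8507, -0.5257) (||v_1|| = 1).

λ_1 = 8.2361,  λ_2 = 3.7639,  λ_3 = 3;  v_1 ≈ (0, 0.8507, -0.5257)


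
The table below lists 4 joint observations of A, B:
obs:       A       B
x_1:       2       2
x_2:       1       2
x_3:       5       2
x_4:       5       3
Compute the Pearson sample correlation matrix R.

Step 1 — column means:
  mean(A) = (2 + 1 + 5 + 5) / 4 = 13/4 = 3.25
  mean(B) = (2 + 2 + 2 + 3) / 4 = 9/4 = 2.25

Step 2 — sample variances and covariances s[i,j] = (1/(n-1)) · Σ_k (x_{k,i} - mean_i) · (x_{k,j} - mean_j), with n-1 = 3:
  s[A,A] = ((-1.25)·(-1.25) + (-2.25)·(-2.25) + (1.75)·(1.75) + (1.75)·(1.75)) / 3 = 12.75/3 = 4.25
  s[A,B] = ((-1.25)·(-0.25) + (-2.25)·(-0.25) + (1.75)·(-0.25) + (1.75)·(0.75)) / 3 = 1.75/3 = 0.5833
  s[B,B] = ((-0.25)·(-0.25) + (-0.25)·(-0.25) + (-0.25)·(-0.25) + (0.75)·(0.75)) / 3 = 0.75/3 = 0.25
  Sample standard deviations s_i = √(s[i,i]):
  s(A) = √(4.25) = 2.0616
  s(B) = √(0.25) = 0.5

Step 3 — r_{ij} = s_{ij} / (s_i · s_j):
  r[A,A] = 1 (diagonal).
  r[A,B] = 0.5833 / (2.0616 · 0.5) = 0.5833 / 1.0308 = 0.5659
  r[B,B] = 1 (diagonal).

R is symmetric with unit diagonal. Assembling:

R = [[1, 0.5659],
 [0.5659, 1]]


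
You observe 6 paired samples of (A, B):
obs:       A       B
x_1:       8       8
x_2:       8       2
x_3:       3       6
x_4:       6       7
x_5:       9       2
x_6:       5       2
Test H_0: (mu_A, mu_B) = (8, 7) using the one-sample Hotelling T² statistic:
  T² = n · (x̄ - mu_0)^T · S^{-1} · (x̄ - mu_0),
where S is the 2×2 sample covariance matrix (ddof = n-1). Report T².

Step 1 — sample mean vector:
  mean(A) = (8 + 8 + 3 + 6 + 9 + 5) / 6 = 39/6 = 6.5
  mean(B) = (8 + 2 + 6 + 7 + 2 + 2) / 6 = 27/6 = 4.5
  x̄ = (6.5, 4.5),  deviation x̄ - mu_0 = (6.5, 4.5) - (8, 7) = (-1.5, -2.5).

Step 2 — sample covariance matrix, S[i,j] = (1/(n-1)) · Σ_k (x_{k,i} - mean_i) · (x_{k,j} - mean_j), divisor n-1 = 5:
  S[A,A] = ((1.5)·(1.5) + (1.5)·(1.5) + (-3.5)·(-3.5) + (-0.5)·(-0.5) + (2.5)·(2.5) + (-1.5)·(-1.5)) / 5 = 25.5/5 = 5.1
  S[A,B] = ((1.5)·(3.5) + (1.5)·(-2.5) + (-3.5)·(1.5) + (-0.5)·(2.5) + (2.5)·(-2.5) + (-1.5)·(-2.5)) / 5 = -7.5/5 = -1.5
  S[B,B] = ((3.5)·(3.5) + (-2.5)·(-2.5) + (1.5)·(1.5) + (2.5)·(2.5) + (-2.5)·(-2.5) + (-2.5)·(-2.5)) / 5 = 39.5/5 = 7.9
  S = [[5.1, -1.5],
 [-1.5, 7.9]].

Step 3 — invert S. det(S) = 5.1·7.9 - (-1.5)² = 38.04.
  S^{-1} = (1/det) · [[d, -b], [-b, a]] = [[0.2077, 0.0394],
 [0.0394, 0.1341]].

Step 4 — quadratic form (x̄ - mu_0)^T · S^{-1} · (x̄ - mu_0):
  S^{-1} · (x̄ - mu_0) = (-0.4101, -0.3943),
  (x̄ - mu_0)^T · [...] = (-1.5)·(-0.4101) + (-2.5)·(-0.3943) = 1.6009.

Step 5 — scale by n: T² = 6 · 1.6009 = 9.6057.

T² ≈ 9.6057


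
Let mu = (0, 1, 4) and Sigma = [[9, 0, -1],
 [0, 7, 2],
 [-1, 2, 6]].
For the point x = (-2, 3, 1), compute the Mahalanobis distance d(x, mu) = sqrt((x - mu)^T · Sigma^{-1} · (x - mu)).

Step 1 — centre the observation: (x - mu) = (-2, 2, -3).

Step 2 — invert Sigma (cofactor / det for 3×3, or solve directly):
  Sigma^{-1} = [[0.1134, -0.006, 0.0209],
 [-0.006, 0.1582, -0.0537],
 [0.0209, -0.0537, 0.1881]].

Step 3 — form the quadratic (x - mu)^T · Sigma^{-1} · (x - mu):
  Sigma^{-1} · (x - mu) = (-0.3015, 0.4896, -0.7134).
  (x - mu)^T · [Sigma^{-1} · (x - mu)] = (-2)·(-0.3015) + (2)·(0.4896) + (-3)·(-0.7134) = 3.7224.

Step 4 — take square root: d = √(3.7224) ≈ 1.9293.

d(x, mu) = √(3.7224) ≈ 1.9293


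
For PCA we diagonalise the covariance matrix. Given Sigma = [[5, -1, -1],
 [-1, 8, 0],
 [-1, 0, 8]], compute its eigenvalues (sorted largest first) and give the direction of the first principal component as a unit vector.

Step 1 — characteristic polynomial p(λ) = det(λI - Sigma) = λ³ - tr·λ² + c_1·λ - det, where tr = trace, c_1 = sum of the principal 2×2 minors, det = det(Sigma):
  tr = 5 + 8 + 8 = 21,
  c_1 = (5·8 - (-1)²) + (5·8 - (-1)²) + (8·8 - (0)²) = 39 + 39 + 64 = 142,
  det = 5·(8·8 - (0)²) - (-1)·((-1)·8 - (0)·(-1)) + (-1)·((-1)·(0) - 8·(-1)) = 5·(64) - (-1)·(-8) + (-1)·(8) = 304.
  So p(λ) = λ³ - 21λ² + 142λ - 304.
Step 2 — look for an integer root (rational root theorem: any rational root is an integer divisor of 304). Testing λ = 8:
  p(8) = 512 - 1344 + 1136 - 304 = 0  ✓
  Dividing out (λ - 8): p(λ) = (λ - 8)(λ² - 13λ + 38).
Step 3 — remaining eigenvalues from the quadratic λ² - 13λ + 38 = 0:
  Δ = 13² - 4·38 = 169 - 152 = 17,  λ = (13 ± √17)/2 = (13 ± 4.1231)/2 ≈ 8.5616 or 4.4384.
  Sorted: λ_1 = 8.5616,  λ_2 = 8,  λ_3 = 4.4384  (check: sum = 21 = tr ✓).

Step 4 — unit eigenvector for λ_1 ≈ 8.5616: v spans the null space of (Sigma - λ_1 I), whose rows are
  r_1 = (-3.5616, -1, -1),  r_2 = (-1, -0.5616, 0),  r_3 = (-1, 0, -0.5616).
  v is orthogonal to every row, so take v ∝ r_1 × r_2 = ((-1)·(0) - (-1)·(-0.5616), (-1)·(-1) - (-3.5616)·(0), (-3.5616)·(-0.5616) - (-1)·(-1)) ≈ (-0.5616, 1, 1).
  Rescale (multiply by -1 so the first nonzero entry is positive): u = (0.5616, -1, -1).
  ||u|| = √((0.5616)² + (-1)² + (-1)²) = √(2.3153) ≈ 1.5216,  v_1 = u/||u|| ≈ (0.369, -0.6572, -0.6572) (||v_1|| = 1).

λ_1 = 8.5616,  λ_2 = 8,  λ_3 = 4.4384;  v_1 ≈ (0.369, -0.6572, -0.6572)


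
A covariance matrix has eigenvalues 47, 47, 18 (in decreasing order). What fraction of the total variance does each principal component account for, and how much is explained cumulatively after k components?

Step 1 — total variance = trace(Sigma) = Σ λ_i = 47 + 47 + 18 = 112.

Step 2 — fraction explained by component i = λ_i / Σ λ:
  PC1: 47/112 = 0.4196
  PC2: 47/112 = 0.4196
  PC3: 18/112 = 0.1607

Step 3 — cumulative fraction after k components = (λ_1 + ... + λ_k) / Σ λ:
  k = 1: 47/112 = 0.4196
  k = 2: (47 + 47)/112 = 94/112 = 0.8393
  k = 3: (47 + 47 + 18)/112 = 112/112 = 1

Summary (fraction, with percent):

explained: PC1 0.4196 (41.96%), PC2 0.4196 (41.96%), PC3 0.1607 (16.07%);  cumulative: 0.4196, 0.8393, 1


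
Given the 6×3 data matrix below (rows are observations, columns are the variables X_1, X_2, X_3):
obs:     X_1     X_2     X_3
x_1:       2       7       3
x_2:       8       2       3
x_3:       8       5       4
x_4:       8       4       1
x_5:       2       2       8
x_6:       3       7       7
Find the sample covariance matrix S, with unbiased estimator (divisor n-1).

Step 1 — column means:
  mean(X_1) = (2 + 8 + 8 + 8 + 2 + 3) / 6 = 31/6 = 5.1667
  mean(X_2) = (7 + 2 + 5 + 4 + 2 + 7) / 6 = 27/6 = 4.5
  mean(X_3) = (3 + 3 + 4 + 1 + 8 + 7) / 6 = 26/6 = 4.3333

Step 2 — sample covariance S[i,j] = (1/(n-1)) · Σ_k (x_{k,i} - mean_i) · (x_{k,j} - mean_j), with n-1 = 5.
  S[X_1,X_1] = ((-3.1667)·(-3.1667) + (2.8333)·(2.8333) + (2.8333)·(2.8333) + (2.8333)·(2.8333) + (-3.1667)·(-3.1667) + (-2.1667)·(-2.1667)) / 5 = 48.8333/5 = 9.7667
  S[X_1,X_2] = ((-3.1667)·(2.5) + (2.8333)·(-2.5) + (2.8333)·(0.5) + (2.8333)·(-0.5) + (-3.1667)·(-2.5) + (-2.1667)·(2.5)) / 5 = -12.5/5 = -2.5
  S[X_1,X_3] = ((-3.1667)·(-1.3333) + (2.8333)·(-1.3333) + (2.8333)·(-0.3333) + (2.8333)·(-3.3333) + (-3.1667)·(3.6667) + (-2.1667)·(2.6667)) / 5 = -27.3333/5 = -5.4667
  S[X_2,X_2] = ((2.5)·(2.5) + (-2.5)·(-2.5) + (0.5)·(0.5) + (-0.5)·(-0.5) + (-2.5)·(-2.5) + (2.5)·(2.5)) / 5 = 25.5/5 = 5.1
  S[X_2,X_3] = ((2.5)·(-1.3333) + (-2.5)·(-1.3333) + (0.5)·(-0.3333) + (-0.5)·(-3.3333) + (-2.5)·(3.6667) + (2.5)·(2.6667)) / 5 = -1/5 = -0.2
  S[X_3,X_3] = ((-1.3333)·(-1.3333) + (-1.3333)·(-1.3333) + (-0.3333)·(-0.3333) + (-3.3333)·(-3.3333) + (3.6667)·(3.6667) + (2.6667)·(2.6667)) / 5 = 35.3333/5 = 7.0667

S is symmetric (S[j,i] = S[i,j]). Assembling:

S = [[9.7667, -2.5, -5.4667],
 [-2.5, 5.1, -0.2],
 [-5.4667, -0.2, 7.0667]]


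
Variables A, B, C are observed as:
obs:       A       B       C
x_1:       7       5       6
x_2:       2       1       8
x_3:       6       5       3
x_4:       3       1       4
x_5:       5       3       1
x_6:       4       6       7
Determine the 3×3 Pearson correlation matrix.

Step 1 — column means:
  mean(A) = (7 + 2 + 6 + 3 + 5 + 4) / 6 = 27/6 = 4.5
  mean(B) = (5 + 1 + 5 + 1 + 3 + 6) / 6 = 21/6 = 3.5
  mean(C) = (6 + 8 + 3 + 4 + 1 + 7) / 6 = 29/6 = 4.8333

Step 2 — sample variances and covariances s[i,j] = (1/(n-1)) · Σ_k (x_{k,i} - mean_i) · (x_{k,j} - mean_j), with n-1 = 5:
  s[A,A] = ((2.5)·(2.5) + (-2.5)·(-2.5) + (1.5)·(1.5) + (-1.5)·(-1.5) + (0.5)·(0.5) + (-0.5)·(-0.5)) / 5 = 17.5/5 = 3.5
  s[A,B] = ((2.5)·(1.5) + (-2.5)·(-2.5) + (1.5)·(1.5) + (-1.5)·(-2.5) + (0.5)·(-0.5) + (-0.5)·(2.5)) / 5 = 14.5/5 = 2.9
  s[A,C] = ((2.5)·(1.1667) + (-2.5)·(3.1667) + (1.5)·(-1.8333) + (-1.5)·(-0.8333) + (0.5)·(-3.8333) + (-0.5)·(2.1667)) / 5 = -9.5/5 = -1.9
  s[B,B] = ((1.5)·(1.5) + (-2.5)·(-2.5) + (1.5)·(1.5) + (-2.5)·(-2.5) + (-0.5)·(-0.5) + (2.5)·(2.5)) / 5 = 23.5/5 = 4.7
  s[B,C] = ((1.5)·(1.1667) + (-2.5)·(3.1667) + (1.5)·(-1.8333) + (-2.5)·(-0.8333) + (-0.5)·(-3.8333) + (2.5)·(2.1667)) / 5 = 0.5/5 = 0.1
  s[C,C] = ((1.1667)·(1.1667) + (3.1667)·(3.1667) + (-1.8333)·(-1.8333) + (-0.8333)·(-0.8333) + (-3.8333)·(-3.8333) + (2.1667)·(2.1667)) / 5 = 34.8333/5 = 6.9667
  Sample standard deviations s_i = √(s[i,i]):
  s(A) = √(3.5) = 1.8708
  s(B) = √(4.7) = 2.1679
  s(C) = √(6.9667) = 2.6394

Step 3 — r_{ij} = s_{ij} / (s_i · s_j):
  r[A,A] = 1 (diagonal).
  r[A,B] = 2.9 / (1.8708 · 2.1679) = 2.9 / 4.0559 = 0.715
  r[A,C] = -1.9 / (1.8708 · 2.6394) = -1.9 / 4.9379 = -0.3848
  r[B,B] = 1 (diagonal).
  r[B,C] = 0.1 / (2.1679 · 2.6394) = 0.1 / 5.7222 = 0.0175
  r[C,C] = 1 (diagonal).

R is symmetric with unit diagonal. Assembling:

R = [[1, 0.715, -0.3848],
 [0.715, 1, 0.0175],
 [-0.3848, 0.0175, 1]]


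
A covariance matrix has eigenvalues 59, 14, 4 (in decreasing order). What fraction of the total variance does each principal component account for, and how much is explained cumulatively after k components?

Step 1 — total variance = trace(Sigma) = Σ λ_i = 59 + 14 + 4 = 77.

Step 2 — fraction explained by component i = λ_i / Σ λ:
  PC1: 59/77 = 0.7662
  PC2: 14/77 = 0.1818
  PC3: 4/77 = 0.0519

Step 3 — cumulative fraction after k components = (λ_1 + ... + λ_k) / Σ λ:
  k = 1: 59/77 = 0.7662
  k = 2: (59 + 14)/77 = 73/77 = 0.9481
  k = 3: (59 + 14 + 4)/77 = 77/77 = 1

Summary (fraction, with percent):

explained: PC1 0.7662 (76.62%), PC2 0.1818 (18.18%), PC3 0.0519 (5.19%);  cumulative: 0.7662, 0.9481, 1


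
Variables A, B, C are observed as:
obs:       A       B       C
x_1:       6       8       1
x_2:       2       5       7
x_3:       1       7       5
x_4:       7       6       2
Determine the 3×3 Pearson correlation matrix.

Step 1 — column means:
  mean(A) = (6 + 2 + 1 + 7) / 4 = 16/4 = 4
  mean(B) = (8 + 5 + 7 + 6) / 4 = 26/4 = 6.5
  mean(C) = (1 + 7 + 5 + 2) / 4 = 15/4 = 3.75

Step 2 — sample variances and covariances s[i,j] = (1/(n-1)) · Σ_k (x_{k,i} - mean_i) · (x_{k,j} - mean_j), with n-1 = 3:
  s[A,A] = ((2)·(2) + (-2)·(-2) + (-3)·(-3) + (3)·(3)) / 3 = 26/3 = 8.6667
  s[A,B] = ((2)·(1.5) + (-2)·(-1.5) + (-3)·(0.5) + (3)·(-0.5)) / 3 = 3/3 = 1
  s[A,C] = ((2)·(-2.75) + (-2)·(3.25) + (-3)·(1.25) + (3)·(-1.75)) / 3 = -21/3 = -7
  s[B,B] = ((1.5)·(1.5) + (-1.5)·(-1.5) + (0.5)·(0.5) + (-0.5)·(-0.5)) / 3 = 5/3 = 1.6667
  s[B,C] = ((1.5)·(-2.75) + (-1.5)·(3.25) + (0.5)·(1.25) + (-0.5)·(-1.75)) / 3 = -7.5/3 = -2.5
  s[C,C] = ((-2.75)·(-2.75) + (3.25)·(3.25) + (1.25)·(1.25) + (-1.75)·(-1.75)) / 3 = 22.75/3 = 7.5833
  Sample standard deviations s_i = √(s[i,i]):
  s(A) = √(8.6667) = 2.9439
  s(B) = √(1.6667) = 1.291
  s(C) = √(7.5833) = 2.7538

Step 3 — r_{ij} = s_{ij} / (s_i · s_j):
  r[A,A] = 1 (diagonal).
  r[A,B] = 1 / (2.9439 · 1.291) = 1 / 3.8006 = 0.2631
  r[A,C] = -7 / (2.9439 · 2.7538) = -7 / 8.1069 = -0.8635
  r[B,B] = 1 (diagonal).
  r[B,C] = -2.5 / (1.291 · 2.7538) = -2.5 / 3.5551 = -0.7032
  r[C,C] = 1 (diagonal).

R is symmetric with unit diagonal. Assembling:

R = [[1, 0.2631, -0.8635],
 [0.2631, 1, -0.7032],
 [-0.8635, -0.7032, 1]]


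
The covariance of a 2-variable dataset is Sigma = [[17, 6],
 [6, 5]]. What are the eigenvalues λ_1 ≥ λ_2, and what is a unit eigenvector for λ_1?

Step 1 — characteristic polynomial of 2×2 Sigma:
  det(Sigma - λI) = λ² - trace · λ + det = 0.
  trace = 17 + 5 = 22, det = 17·5 - (6)² = 49.
Step 2 — discriminant:
  Δ = trace² - 4·det = 484 - 196 = 288.
Step 3 — eigenvalues:
  λ = (trace ± √Δ)/2 = (22 ± 16.9706)/2,
  λ_1 = 19.4853,  λ_2 = 2.5147.

Step 4 — unit eigenvector for λ_1: solve (Sigma - λ_1 I)v = 0. First row:
  (17 - 19.4853)·v_x + (6)·v_y = 0, i.e. (-2.4853)·v_x + (6)·v_y = 0,
  so v ∝ (b, λ_1 - a) = (6, 2.4853) = u.
  ||u|| = √((6)² + (2.4853)²) = √(42.1766) ≈ 6.4944,
  v_1 = u/||u|| ≈ (0.9239, 0.3827) (||v_1|| = 1).

λ_1 = 19.4853,  λ_2 = 2.5147;  v_1 ≈ (0.9239, 0.3827)


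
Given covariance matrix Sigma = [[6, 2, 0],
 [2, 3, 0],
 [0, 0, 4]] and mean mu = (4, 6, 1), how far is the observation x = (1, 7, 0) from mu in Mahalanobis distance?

Step 1 — centre the observation: (x - mu) = (-3, 1, -1).

Step 2 — invert Sigma (cofactor / det for 3×3, or solve directly):
  Sigma^{-1} = [[0.2143, -0.1429, 0],
 [-0.1429, 0.4286, 0],
 [0, 0, 0.25]].

Step 3 — form the quadratic (x - mu)^T · Sigma^{-1} · (x - mu):
  Sigma^{-1} · (x - mu) = (-0.7857, 0.8571, -0.25).
  (x - mu)^T · [Sigma^{-1} · (x - mu)] = (-3)·(-0.7857) + (1)·(0.8571) + (-1)·(-0.25) = 3.4643.

Step 4 — take square root: d = √(3.4643) ≈ 1.8613.

d(x, mu) = √(3.4643) ≈ 1.8613


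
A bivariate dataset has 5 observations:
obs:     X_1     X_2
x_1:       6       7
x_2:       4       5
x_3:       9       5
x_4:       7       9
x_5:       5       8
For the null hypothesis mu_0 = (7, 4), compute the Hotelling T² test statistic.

Step 1 — sample mean vector:
  mean(X_1) = (6 + 4 + 9 + 7 + 5) / 5 = 31/5 = 6.2
  mean(X_2) = (7 + 5 + 5 + 9 + 8) / 5 = 34/5 = 6.8
  x̄ = (6.2, 6.8),  deviation x̄ - mu_0 = (6.2, 6.8) - (7, 4) = (-0.8, 2.8).

Step 2 — sample covariance matrix, S[i,j] = (1/(n-1)) · Σ_k (x_{k,i} - mean_i) · (x_{k,j} - mean_j), divisor n-1 = 4:
  S[X_1,X_1] = ((-0.2)·(-0.2) + (-2.2)·(-2.2) + (2.8)·(2.8) + (0.8)·(0.8) + (-1.2)·(-1.2)) / 4 = 14.8/4 = 3.7
  S[X_1,X_2] = ((-0.2)·(0.2) + (-2.2)·(-1.8) + (2.8)·(-1.8) + (0.8)·(2.2) + (-1.2)·(1.2)) / 4 = -0.8/4 = -0.2
  S[X_2,X_2] = ((0.2)·(0.2) + (-1.8)·(-1.8) + (-1.8)·(-1.8) + (2.2)·(2.2) + (1.2)·(1.2)) / 4 = 12.8/4 = 3.2
  S = [[3.7, -0.2],
 [-0.2, 3.2]].

Step 3 — invert S. det(S) = 3.7·3.2 - (-0.2)² = 11.8.
  S^{-1} = (1/det) · [[d, -b], [-b, a]] = [[0.2712, 0.0169],
 [0.0169, 0.3136]].

Step 4 — quadratic form (x̄ - mu_0)^T · S^{-1} · (x̄ - mu_0):
  S^{-1} · (x̄ - mu_0) = (-0.1695, 0.8644),
  (x̄ - mu_0)^T · [...] = (-0.8)·(-0.1695) + (2.8)·(0.8644) = 2.5559.

Step 5 — scale by n: T² = 5 · 2.5559 = 12.7797.

T² ≈ 12.7797


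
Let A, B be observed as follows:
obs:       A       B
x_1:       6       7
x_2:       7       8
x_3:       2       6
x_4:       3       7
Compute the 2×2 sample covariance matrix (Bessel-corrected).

Step 1 — column means:
  mean(A) = (6 + 7 + 2 + 3) / 4 = 18/4 = 4.5
  mean(B) = (7 + 8 + 6 + 7) / 4 = 28/4 = 7

Step 2 — sample covariance S[i,j] = (1/(n-1)) · Σ_k (x_{k,i} - mean_i) · (x_{k,j} - mean_j), with n-1 = 3.
  S[A,A] = ((1.5)·(1.5) + (2.5)·(2.5) + (-2.5)·(-2.5) + (-1.5)·(-1.5)) / 3 = 17/3 = 5.6667
  S[A,B] = ((1.5)·(0) + (2.5)·(1) + (-2.5)·(-1) + (-1.5)·(0)) / 3 = 5/3 = 1.6667
  S[B,B] = ((0)·(0) + (1)·(1) + (-1)·(-1) + (0)·(0)) / 3 = 2/3 = 0.6667

S is symmetric (S[j,i] = S[i,j]). Assembling:

S = [[5.6667, 1.6667],
 [1.6667, 0.6667]]


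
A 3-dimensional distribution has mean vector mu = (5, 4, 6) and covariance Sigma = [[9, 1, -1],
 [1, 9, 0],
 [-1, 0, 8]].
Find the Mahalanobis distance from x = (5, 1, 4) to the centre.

Step 1 — centre the observation: (x - mu) = (0, -3, -2).

Step 2 — invert Sigma (cofactor / det for 3×3, or solve directly):
  Sigma^{-1} = [[0.1141, -0.0127, 0.0143],
 [-0.0127, 0.1125, -0.0016],
 [0.0143, -0.0016, 0.1268]].

Step 3 — form the quadratic (x - mu)^T · Sigma^{-1} · (x - mu):
  Sigma^{-1} · (x - mu) = (0.0095, -0.3344, -0.2488).
  (x - mu)^T · [Sigma^{-1} · (x - mu)] = (0)·(0.0095) + (-3)·(-0.3344) + (-2)·(-0.2488) = 1.5008.

Step 4 — take square root: d = √(1.5008) ≈ 1.2251.

d(x, mu) = √(1.5008) ≈ 1.2251


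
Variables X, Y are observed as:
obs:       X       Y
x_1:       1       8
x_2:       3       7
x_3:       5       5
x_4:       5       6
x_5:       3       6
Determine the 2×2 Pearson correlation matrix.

Step 1 — column means:
  mean(X) = (1 + 3 + 5 + 5 + 3) / 5 = 17/5 = 3.4
  mean(Y) = (8 + 7 + 5 + 6 + 6) / 5 = 32/5 = 6.4

Step 2 — sample variances and covariances s[i,j] = (1/(n-1)) · Σ_k (x_{k,i} - mean_i) · (x_{k,j} - mean_j), with n-1 = 4:
  s[X,X] = ((-2.4)·(-2.4) + (-0.4)·(-0.4) + (1.6)·(1.6) + (1.6)·(1.6) + (-0.4)·(-0.4)) / 4 = 11.2/4 = 2.8
  s[X,Y] = ((-2.4)·(1.6) + (-0.4)·(0.6) + (1.6)·(-1.4) + (1.6)·(-0.4) + (-0.4)·(-0.4)) / 4 = -6.8/4 = -1.7
  s[Y,Y] = ((1.6)·(1.6) + (0.6)·(0.6) + (-1.4)·(-1.4) + (-0.4)·(-0.4) + (-0.4)·(-0.4)) / 4 = 5.2/4 = 1.3
  Sample standard deviations s_i = √(s[i,i]):
  s(X) = √(2.8) = 1.6733
  s(Y) = √(1.3) = 1.1402

Step 3 — r_{ij} = s_{ij} / (s_i · s_j):
  r[X,X] = 1 (diagonal).
  r[X,Y] = -1.7 / (1.6733 · 1.1402) = -1.7 / 1.9079 = -0.891
  r[Y,Y] = 1 (diagonal).

R is symmetric with unit diagonal. Assembling:

R = [[1, -0.891],
 [-0.891, 1]]


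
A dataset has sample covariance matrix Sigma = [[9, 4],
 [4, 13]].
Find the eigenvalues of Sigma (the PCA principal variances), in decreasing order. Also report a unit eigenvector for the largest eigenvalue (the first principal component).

Step 1 — characteristic polynomial of 2×2 Sigma:
  det(Sigma - λI) = λ² - trace · λ + det = 0.
  trace = 9 + 13 = 22, det = 9·13 - (4)² = 101.
Step 2 — discriminant:
  Δ = trace² - 4·det = 484 - 404 = 80.
Step 3 — eigenvalues:
  λ = (trace ± √Δ)/2 = (22 ± 8.9443)/2,
  λ_1 = 15.4721,  λ_2 = 6.5279.

Step 4 — unit eigenvector for λ_1: solve (Sigma - λ_1 I)v = 0. First row:
  (9 - 15.4721)·v_x + (4)·v_y = 0, i.e. (-6.4721)·v_x + (4)·v_y = 0,
  so v ∝ (b, λ_1 - a) = (4, 6.4721) = u.
  ||u|| = √((4)² + (6.4721)²) = √(57.8885) ≈ 7.6085,
  v_1 = u/||u|| ≈ (0.5257, 0.8507) (||v_1|| = 1).

λ_1 = 15.4721,  λ_2 = 6.5279;  v_1 ≈ (0.5257, 0.8507)


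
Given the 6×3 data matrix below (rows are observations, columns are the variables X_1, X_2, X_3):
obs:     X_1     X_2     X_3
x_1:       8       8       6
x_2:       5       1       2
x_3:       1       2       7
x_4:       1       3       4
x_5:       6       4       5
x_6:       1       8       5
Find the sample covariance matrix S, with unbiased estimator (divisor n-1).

Step 1 — column means:
  mean(X_1) = (8 + 5 + 1 + 1 + 6 + 1) / 6 = 22/6 = 3.6667
  mean(X_2) = (8 + 1 + 2 + 3 + 4 + 8) / 6 = 26/6 = 4.3333
  mean(X_3) = (6 + 2 + 7 + 4 + 5 + 5) / 6 = 29/6 = 4.8333

Step 2 — sample covariance S[i,j] = (1/(n-1)) · Σ_k (x_{k,i} - mean_i) · (x_{k,j} - mean_j), with n-1 = 5.
  S[X_1,X_1] = ((4.3333)·(4.3333) + (1.3333)·(1.3333) + (-2.6667)·(-2.6667) + (-2.6667)·(-2.6667) + (2.3333)·(2.3333) + (-2.6667)·(-2.6667)) / 5 = 47.3333/5 = 9.4667
  S[X_1,X_2] = ((4.3333)·(3.6667) + (1.3333)·(-3.3333) + (-2.6667)·(-2.3333) + (-2.6667)·(-1.3333) + (2.3333)·(-0.3333) + (-2.6667)·(3.6667)) / 5 = 10.6667/5 = 2.1333
  S[X_1,X_3] = ((4.3333)·(1.1667) + (1.3333)·(-2.8333) + (-2.6667)·(2.1667) + (-2.6667)·(-0.8333) + (2.3333)·(0.1667) + (-2.6667)·(0.1667)) / 5 = -2.3333/5 = -0.4667
  S[X_2,X_2] = ((3.6667)·(3.6667) + (-3.3333)·(-3.3333) + (-2.3333)·(-2.3333) + (-1.3333)·(-1.3333) + (-0.3333)·(-0.3333) + (3.6667)·(3.6667)) / 5 = 45.3333/5 = 9.0667
  S[X_2,X_3] = ((3.6667)·(1.1667) + (-3.3333)·(-2.8333) + (-2.3333)·(2.1667) + (-1.3333)·(-0.8333) + (-0.3333)·(0.1667) + (3.6667)·(0.1667)) / 5 = 10.3333/5 = 2.0667
  S[X_3,X_3] = ((1.1667)·(1.1667) + (-2.8333)·(-2.8333) + (2.1667)·(2.1667) + (-0.8333)·(-0.8333) + (0.1667)·(0.1667) + (0.1667)·(0.1667)) / 5 = 14.8333/5 = 2.9667

S is symmetric (S[j,i] = S[i,j]). Assembling:

S = [[9.4667, 2.1333, -0.4667],
 [2.1333, 9.0667, 2.0667],
 [-0.4667, 2.0667, 2.9667]]


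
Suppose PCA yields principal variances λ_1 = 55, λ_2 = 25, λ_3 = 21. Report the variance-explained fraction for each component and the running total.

Step 1 — total variance = trace(Sigma) = Σ λ_i = 55 + 25 + 21 = 101.

Step 2 — fraction explained by component i = λ_i / Σ λ:
  PC1: 55/101 = 0.5446
  PC2: 25/101 = 0.2475
  PC3: 21/101 = 0.2079

Step 3 — cumulative fraction after k components = (λ_1 + ... + λ_k) / Σ λ:
  k = 1: 55/101 = 0.5446
  k = 2: (55 + 25)/101 = 80/101 = 0.7921
  k = 3: (55 + 25 + 21)/101 = 101/101 = 1

Summary (fraction, with percent):

explained: PC1 0.5446 (54.46%), PC2 0.2475 (24.75%), PC3 0.2079 (20.79%);  cumulative: 0.5446, 0.7921, 1


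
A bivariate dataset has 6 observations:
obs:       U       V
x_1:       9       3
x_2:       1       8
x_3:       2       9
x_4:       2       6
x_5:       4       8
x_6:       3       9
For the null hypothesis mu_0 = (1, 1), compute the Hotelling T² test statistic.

Step 1 — sample mean vector:
  mean(U) = (9 + 1 + 2 + 2 + 4 + 3) / 6 = 21/6 = 3.5
  mean(V) = (3 + 8 + 9 + 6 + 8 + 9) / 6 = 43/6 = 7.1667
  x̄ = (3.5, 7.1667),  deviation x̄ - mu_0 = (3.5, 7.1667) - (1, 1) = (2.5, 6.1667).

Step 2 — sample covariance matrix, S[i,j] = (1/(n-1)) · Σ_k (x_{k,i} - mean_i) · (x_{k,j} - mean_j), divisor n-1 = 5:
  S[U,U] = ((5.5)·(5.5) + (-2.5)·(-2.5) + (-1.5)·(-1.5) + (-1.5)·(-1.5) + (0.5)·(0.5) + (-0.5)·(-0.5)) / 5 = 41.5/5 = 8.3
  S[U,V] = ((5.5)·(-4.1667) + (-2.5)·(0.8333) + (-1.5)·(1.8333) + (-1.5)·(-1.1667) + (0.5)·(0.8333) + (-0.5)·(1.8333)) / 5 = -26.5/5 = -5.3
  S[V,V] = ((-4.1667)·(-4.1667) + (0.8333)·(0.8333) + (1.8333)·(1.8333) + (-1.1667)·(-1.1667) + (0.8333)·(0.8333) + (1.8333)·(1.8333)) / 5 = 26.8333/5 = 5.3667
  S = [[8.3, -5.3],
 [-5.3, 5.3667]].

Step 3 — invert S. det(S) = 8.3·5.3667 - (-5.3)² = 16.4533.
  S^{-1} = (1/det) · [[d, -b], [-b, a]] = [[0.3262, 0.3221],
 [0.3221, 0.5045]].

Step 4 — quadratic form (x̄ - mu_0)^T · S^{-1} · (x̄ - mu_0):
  S^{-1} · (x̄ - mu_0) = (2.8019, 3.9161),
  (x̄ - mu_0)^T · [...] = (2.5)·(2.8019) + (6.1667)·(3.9161) = 31.1541.

Step 5 — scale by n: T² = 6 · 31.1541 = 186.9246.

T² ≈ 186.9246


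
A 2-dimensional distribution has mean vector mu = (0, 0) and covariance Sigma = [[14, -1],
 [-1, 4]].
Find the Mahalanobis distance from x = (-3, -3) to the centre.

Step 1 — centre the observation: (x - mu) = (-3, -3).

Step 2 — invert Sigma. det(Sigma) = 14·4 - (-1)² = 55.
  Sigma^{-1} = (1/det) · [[d, -b], [-b, a]] = [[0.0727, 0.0182],
 [0.0182, 0.2545]].

Step 3 — form the quadratic (x - mu)^T · Sigma^{-1} · (x - mu):
  Sigma^{-1} · (x - mu) = (-0.2727, -0.8182).
  (x - mu)^T · [Sigma^{-1} · (x - mu)] = (-3)·(-0.2727) + (-3)·(-0.8182) = 3.2727.

Step 4 — take square root: d = √(3.2727) ≈ 1.8091.

d(x, mu) = √(3.2727) ≈ 1.8091


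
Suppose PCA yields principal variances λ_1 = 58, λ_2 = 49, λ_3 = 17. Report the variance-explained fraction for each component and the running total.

Step 1 — total variance = trace(Sigma) = Σ λ_i = 58 + 49 + 17 = 124.

Step 2 — fraction explained by component i = λ_i / Σ λ:
  PC1: 58/124 = 0.4677
  PC2: 49/124 = 0.3952
  PC3: 17/124 = 0.1371

Step 3 — cumulative fraction after k components = (λ_1 + ... + λ_k) / Σ λ:
  k = 1: 58/124 = 0.4677
  k = 2: (58 + 49)/124 = 107/124 = 0.8629
  k = 3: (58 + 49 + 17)/124 = 124/124 = 1

Summary (fraction, with percent):

explained: PC1 0.4677 (46.77%), PC2 0.3952 (39.52%), PC3 0.1371 (13.71%);  cumulative: 0.4677, 0.8629, 1


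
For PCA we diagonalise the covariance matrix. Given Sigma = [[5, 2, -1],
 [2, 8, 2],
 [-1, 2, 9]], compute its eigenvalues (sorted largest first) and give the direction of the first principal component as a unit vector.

Step 1 — characteristic polynomial p(λ) = det(λI - Sigma) = λ³ - tr·λ² + c_1·λ - det, where tr = trace, c_1 = sum of the principal 2×2 minors, det = det(Sigma):
  tr = 5 + 8 + 9 = 22,
  c_1 = (5·8 - (2)²) + (5·9 - (-1)²) + (8·9 - (2)²) = 36 + 44 + 68 = 148,
  det = 5·(8·9 - (2)²) - (2)·((2)·9 - (2)·(-1)) + (-1)·((2)·(2) - 8·(-1)) = 5·(68) - (2)·(20) + (-1)·(12) = 288.
  So p(λ) = λ³ - 22λ² + 148λ - 288.
Step 2 — look for an integer root (rational root theorem: any rational root is an integer divisor of 288). Testing λ = 8:
  p(8) = 512 - 1408 + 1184 - 288 = 0  ✓
  Dividing out (λ - 8): p(λ) = (λ - 8)(λ² - 14λ + 36).
Step 3 — remaining eigenvalues from the quadratic λ² - 14λ + 36 = 0:
  Δ = 14² - 4·36 = 196 - 144 = 52,  λ = (14 ± √52)/2 = (14 ± 7.2111)/2 ≈ 10.6056 or 3.3944.
  Sorted: λ_1 = 10.6056,  λ_2 = 8,  λ_3 = 3.3944  (check: sum = 22 = tr ✓).

Step 4 — unit eigenvector for λ_1 ≈ 10.6056: v spans the null space of (Sigma - λ_1 I), whose rows are
  r_1 = (-5.6056, 2, -1),  r_2 = (2, -2.6056, 2),  r_3 = (-1, 2, -1.6056).
  v is orthogonal to every row, so take v ∝ r_1 × r_2 = ((2)·(2) - (-1)·(-2.6056), (-1)·(2) - (-5.6056)·(2), (-5.6056)·(-2.6056) - (2)·(2)) ≈ (1.3944, 9.2111, 10.6056).
  Let u = (1.3944, 9.2111, 10.6056).
  ||u|| = √((1.3944)² + (9.2111)² + (10.6056)²) = √(199.2666) ≈ 14.1162,  v_1 = u/||u|| ≈ (0.0988, 0.6525, 0.7513) (||v_1|| = 1).

λ_1 = 10.6056,  λ_2 = 8,  λ_3 = 3.3944;  v_1 ≈ (0.0988, 0.6525, 0.7513)


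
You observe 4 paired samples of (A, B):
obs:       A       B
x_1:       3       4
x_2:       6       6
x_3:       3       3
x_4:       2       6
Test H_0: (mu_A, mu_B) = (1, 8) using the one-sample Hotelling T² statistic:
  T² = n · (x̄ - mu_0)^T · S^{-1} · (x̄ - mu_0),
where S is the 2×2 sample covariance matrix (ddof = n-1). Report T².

Step 1 — sample mean vector:
  mean(A) = (3 + 6 + 3 + 2) / 4 = 14/4 = 3.5
  mean(B) = (4 + 6 + 3 + 6) / 4 = 19/4 = 4.75
  x̄ = (3.5, 4.75),  deviation x̄ - mu_0 = (3.5, 4.75) - (1, 8) = (2.5, -3.25).

Step 2 — sample covariance matrix, S[i,j] = (1/(n-1)) · Σ_k (x_{k,i} - mean_i) · (x_{k,j} - mean_j), divisor n-1 = 3:
  S[A,A] = ((-0.5)·(-0.5) + (2.5)·(2.5) + (-0.5)·(-0.5) + (-1.5)·(-1.5)) / 3 = 9/3 = 3
  S[A,B] = ((-0.5)·(-0.75) + (2.5)·(1.25) + (-0.5)·(-1.75) + (-1.5)·(1.25)) / 3 = 2.5/3 = 0.8333
  S[B,B] = ((-0.75)·(-0.75) + (1.25)·(1.25) + (-1.75)·(-1.75) + (1.25)·(1.25)) / 3 = 6.75/3 = 2.25
  S = [[3, 0.8333],
 [0.8333, 2.25]].

Step 3 — invert S. det(S) = 3·2.25 - (0.8333)² = 6.0556.
  S^{-1} = (1/det) · [[d, -b], [-b, a]] = [[0.3716, -0.1376],
 [-0.1376, 0.4954]].

Step 4 — quadratic form (x̄ - mu_0)^T · S^{-1} · (x̄ - mu_0):
  S^{-1} · (x̄ - mu_0) = (1.3761, -1.9541),
  (x̄ - mu_0)^T · [...] = (2.5)·(1.3761) + (-3.25)·(-1.9541) = 9.7913.

Step 5 — scale by n: T² = 4 · 9.7913 = 39.1651.

T² ≈ 39.1651


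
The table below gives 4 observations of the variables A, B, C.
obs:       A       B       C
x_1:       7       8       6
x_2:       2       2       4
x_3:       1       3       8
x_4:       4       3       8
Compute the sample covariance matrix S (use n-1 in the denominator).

Step 1 — column means:
  mean(A) = (7 + 2 + 1 + 4) / 4 = 14/4 = 3.5
  mean(B) = (8 + 2 + 3 + 3) / 4 = 16/4 = 4
  mean(C) = (6 + 4 + 8 + 8) / 4 = 26/4 = 6.5

Step 2 — sample covariance S[i,j] = (1/(n-1)) · Σ_k (x_{k,i} - mean_i) · (x_{k,j} - mean_j), with n-1 = 3.
  S[A,A] = ((3.5)·(3.5) + (-1.5)·(-1.5) + (-2.5)·(-2.5) + (0.5)·(0.5)) / 3 = 21/3 = 7
  S[A,B] = ((3.5)·(4) + (-1.5)·(-2) + (-2.5)·(-1) + (0.5)·(-1)) / 3 = 19/3 = 6.3333
  S[A,C] = ((3.5)·(-0.5) + (-1.5)·(-2.5) + (-2.5)·(1.5) + (0.5)·(1.5)) / 3 = -1/3 = -0.3333
  S[B,B] = ((4)·(4) + (-2)·(-2) + (-1)·(-1) + (-1)·(-1)) / 3 = 22/3 = 7.3333
  S[B,C] = ((4)·(-0.5) + (-2)·(-2.5) + (-1)·(1.5) + (-1)·(1.5)) / 3 = 0/3 = 0
  S[C,C] = ((-0.5)·(-0.5) + (-2.5)·(-2.5) + (1.5)·(1.5) + (1.5)·(1.5)) / 3 = 11/3 = 3.6667

S is symmetric (S[j,i] = S[i,j]). Assembling:

S = [[7, 6.3333, -0.3333],
 [6.3333, 7.3333, 0],
 [-0.3333, 0, 3.6667]]


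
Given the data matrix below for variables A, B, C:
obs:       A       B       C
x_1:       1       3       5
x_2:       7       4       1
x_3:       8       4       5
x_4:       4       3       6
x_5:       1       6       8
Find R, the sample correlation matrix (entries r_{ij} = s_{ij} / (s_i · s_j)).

Step 1 — column means:
  mean(A) = (1 + 7 + 8 + 4 + 1) / 5 = 21/5 = 4.2
  mean(B) = (3 + 4 + 4 + 3 + 6) / 5 = 20/5 = 4
  mean(C) = (5 + 1 + 5 + 6 + 8) / 5 = 25/5 = 5

Step 2 — sample variances and covariances s[i,j] = (1/(n-1)) · Σ_k (x_{k,i} - mean_i) · (x_{k,j} - mean_j), with n-1 = 4:
  s[A,A] = ((-3.2)·(-3.2) + (2.8)·(2.8) + (3.8)·(3.8) + (-0.2)·(-0.2) + (-3.2)·(-3.2)) / 4 = 42.8/4 = 10.7
  s[A,B] = ((-3.2)·(-1) + (2.8)·(0) + (3.8)·(0) + (-0.2)·(-1) + (-3.2)·(2)) / 4 = -3/4 = -0.75
  s[A,C] = ((-3.2)·(0) + (2.8)·(-4) + (3.8)·(0) + (-0.2)·(1) + (-3.2)·(3)) / 4 = -21/4 = -5.25
  s[B,B] = ((-1)·(-1) + (0)·(0) + (0)·(0) + (-1)·(-1) + (2)·(2)) / 4 = 6/4 = 1.5
  s[B,C] = ((-1)·(0) + (0)·(-4) + (0)·(0) + (-1)·(1) + (2)·(3)) / 4 = 5/4 = 1.25
  s[C,C] = ((0)·(0) + (-4)·(-4) + (0)·(0) + (1)·(1) + (3)·(3)) / 4 = 26/4 = 6.5
  Sample standard deviations s_i = √(s[i,i]):
  s(A) = √(10.7) = 3.2711
  s(B) = √(1.5) = 1.2247
  s(C) = √(6.5) = 2.5495

Step 3 — r_{ij} = s_{ij} / (s_i · s_j):
  r[A,A] = 1 (diagonal).
  r[A,B] = -0.75 / (3.2711 · 1.2247) = -0.75 / 4.0062 = -0.1872
  r[A,C] = -5.25 / (3.2711 · 2.5495) = -5.25 / 8.3397 = -0.6295
  r[B,B] = 1 (diagonal).
  r[B,C] = 1.25 / (1.2247 · 2.5495) = 1.25 / 3.1225 = 0.4003
  r[C,C] = 1 (diagonal).

R is symmetric with unit diagonal. Assembling:

R = [[1, -0.1872, -0.6295],
 [-0.1872, 1, 0.4003],
 [-0.6295, 0.4003, 1]]


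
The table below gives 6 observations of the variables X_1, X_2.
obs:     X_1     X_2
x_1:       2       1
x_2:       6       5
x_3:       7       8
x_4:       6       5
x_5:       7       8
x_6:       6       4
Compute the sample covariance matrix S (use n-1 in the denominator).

Step 1 — column means:
  mean(X_1) = (2 + 6 + 7 + 6 + 7 + 6) / 6 = 34/6 = 5.6667
  mean(X_2) = (1 + 5 + 8 + 5 + 8 + 4) / 6 = 31/6 = 5.1667

Step 2 — sample covariance S[i,j] = (1/(n-1)) · Σ_k (x_{k,i} - mean_i) · (x_{k,j} - mean_j), with n-1 = 5.
  S[X_1,X_1] = ((-3.6667)·(-3.6667) + (0.3333)·(0.3333) + (1.3333)·(1.3333) + (0.3333)·(0.3333) + (1.3333)·(1.3333) + (0.3333)·(0.3333)) / 5 = 17.3333/5 = 3.4667
  S[X_1,X_2] = ((-3.6667)·(-4.1667) + (0.3333)·(-0.1667) + (1.3333)·(2.8333) + (0.3333)·(-0.1667) + (1.3333)·(2.8333) + (0.3333)·(-1.1667)) / 5 = 22.3333/5 = 4.4667
  S[X_2,X_2] = ((-4.1667)·(-4.1667) + (-0.1667)·(-0.1667) + (2.8333)·(2.8333) + (-0.1667)·(-0.1667) + (2.8333)·(2.8333) + (-1.1667)·(-1.1667)) / 5 = 34.8333/5 = 6.9667

S is symmetric (S[j,i] = S[i,j]). Assembling:

S = [[3.4667, 4.4667],
 [4.4667, 6.9667]]


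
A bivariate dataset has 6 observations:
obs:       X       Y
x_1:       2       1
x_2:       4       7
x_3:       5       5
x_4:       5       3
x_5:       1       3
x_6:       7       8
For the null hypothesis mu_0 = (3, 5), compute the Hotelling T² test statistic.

Step 1 — sample mean vector:
  mean(X) = (2 + 4 + 5 + 5 + 1 + 7) / 6 = 24/6 = 4
  mean(Y) = (1 + 7 + 5 + 3 + 3 + 8) / 6 = 27/6 = 4.5
  x̄ = (4, 4.5),  deviation x̄ - mu_0 = (4, 4.5) - (3, 5) = (1, -0.5).

Step 2 — sample covariance matrix, S[i,j] = (1/(n-1)) · Σ_k (x_{k,i} - mean_i) · (x_{k,j} - mean_j), divisor n-1 = 5:
  S[X,X] = ((-2)·(-2) + (0)·(0) + (1)·(1) + (1)·(1) + (-3)·(-3) + (3)·(3)) / 5 = 24/5 = 4.8
  S[X,Y] = ((-2)·(-3.5) + (0)·(2.5) + (1)·(0.5) + (1)·(-1.5) + (-3)·(-1.5) + (3)·(3.5)) / 5 = 21/5 = 4.2
  S[Y,Y] = ((-3.5)·(-3.5) + (2.5)·(2.5) + (0.5)·(0.5) + (-1.5)·(-1.5) + (-1.5)·(-1.5) + (3.5)·(3.5)) / 5 = 35.5/5 = 7.1
  S = [[4.8, 4.2],
 [4.2, 7.1]].

Step 3 — invert S. det(S) = 4.8·7.1 - (4.2)² = 16.44.
  S^{-1} = (1/det) · [[d, -b], [-b, a]] = [[0.4319, -0.2555],
 [-0.2555, 0.292]].

Step 4 — quadratic form (x̄ - mu_0)^T · S^{-1} · (x̄ - mu_0):
  S^{-1} · (x̄ - mu_0) = (0.5596, -0.4015),
  (x̄ - mu_0)^T · [...] = (1)·(0.5596) + (-0.5)·(-0.4015) = 0.7603.

Step 5 — scale by n: T² = 6 · 0.7603 = 4.562.

T² ≈ 4.562


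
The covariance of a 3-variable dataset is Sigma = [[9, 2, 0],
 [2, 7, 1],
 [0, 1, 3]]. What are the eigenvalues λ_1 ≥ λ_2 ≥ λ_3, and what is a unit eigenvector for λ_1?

Step 1 — characteristic polynomial p(λ) = det(λI - Sigma) = λ³ - tr·λ² + c_1·λ - det, where tr = trace, c_1 = sum of the principal 2×2 minors, det = det(Sigma):
  tr = 9 + 7 + 3 = 19,
  c_1 = (9·7 - (2)²) + (9·3 - (0)²) + (7·3 - (1)²) = 59 + 27 + 20 = 106,
  det = 9·(7·3 - (1)²) - (2)·((2)·3 - (1)·(0)) + (0)·((2)·(1) - 7·(0)) = 9·(20) - (2)·(6) + (0)·(2) = 168.
  So p(λ) = λ³ - 19λ² + 106λ - 168.
Step 2 — look for an integer root (rational root theorem: any rational root is an integer divisor of 168). Testing λ = 6:
  p(6) = 216 - 684 + 636 - 168 = 0  ✓
  Dividing out (λ - 6): p(λ) = (λ - 6)(λ² - 13λ + 28).
Step 3 — remaining eigenvalues from the quadratic λ² - 13λ + 28 = 0:
  Δ = 13² - 4·28 = 169 - 112 = 57,  λ = (13 ± √57)/2 = (13 ± 7.5498)/2 ≈ 10.2749 or 2.7251.
  Sorted: λ_1 = 10.2749,  λ_2 = 6,  λ_3 = 2.7251  (check: sum = 19 = tr ✓).

Step 4 — unit eigenvector for λ_1 ≈ 10.2749: v spans the null space of (Sigma - λ_1 I), whose rows are
  r_1 = (-1.2749, 2, 0),  r_2 = (2, -3.2749, 1),  r_3 = (0, 1, -7.2749).
  v is orthogonal to every row, so take v ∝ r_2 × r_3 = ((-3.2749)·(-7.2749) - (1)·(1), (1)·(0) - (2)·(-7.2749), (2)·(1) - (-3.2749)·(0)) ≈ (22.8248, 14.5498, 2).
  Let u = (22.8248, 14.5498, 2).
  ||u|| = √((22.8248)² + (14.5498)² + (2)²) = √(736.667) ≈ 27.1416,  v_1 = u/||u|| ≈ (0.841, 0.5361, 0.0737) (||v_1|| = 1).

λ_1 = 10.2749,  λ_2 = 6,  λ_3 = 2.7251;  v_1 ≈ (0.841, 0.5361, 0.0737)


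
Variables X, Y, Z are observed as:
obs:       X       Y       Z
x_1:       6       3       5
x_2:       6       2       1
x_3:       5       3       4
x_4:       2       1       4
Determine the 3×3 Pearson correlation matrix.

Step 1 — column means:
  mean(X) = (6 + 6 + 5 + 2) / 4 = 19/4 = 4.75
  mean(Y) = (3 + 2 + 3 + 1) / 4 = 9/4 = 2.25
  mean(Z) = (5 + 1 + 4 + 4) / 4 = 14/4 = 3.5

Step 2 — sample variances and covariances s[i,j] = (1/(n-1)) · Σ_k (x_{k,i} - mean_i) · (x_{k,j} - mean_j), with n-1 = 3:
  s[X,X] = ((1.25)·(1.25) + (1.25)·(1.25) + (0.25)·(0.25) + (-2.75)·(-2.75)) / 3 = 10.75/3 = 3.5833
  s[X,Y] = ((1.25)·(0.75) + (1.25)·(-0.25) + (0.25)·(0.75) + (-2.75)·(-1.25)) / 3 = 4.25/3 = 1.4167
  s[X,Z] = ((1.25)·(1.5) + (1.25)·(-2.5) + (0.25)·(0.5) + (-2.75)·(0.5)) / 3 = -2.5/3 = -0.8333
  s[Y,Y] = ((0.75)·(0.75) + (-0.25)·(-0.25) + (0.75)·(0.75) + (-1.25)·(-1.25)) / 3 = 2.75/3 = 0.9167
  s[Y,Z] = ((0.75)·(1.5) + (-0.25)·(-2.5) + (0.75)·(0.5) + (-1.25)·(0.5)) / 3 = 1.5/3 = 0.5
  s[Z,Z] = ((1.5)·(1.5) + (-2.5)·(-2.5) + (0.5)·(0.5) + (0.5)·(0.5)) / 3 = 9/3 = 3
  Sample standard deviations s_i = √(s[i,i]):
  s(X) = √(3.5833) = 1.893
  s(Y) = √(0.9167) = 0.9574
  s(Z) = √(3) = 1.7321

Step 3 — r_{ij} = s_{ij} / (s_i · s_j):
  r[X,X] = 1 (diagonal).
  r[X,Y] = 1.4167 / (1.893 · 0.9574) = 1.4167 / 1.8124 = 0.7817
  r[X,Z] = -0.8333 / (1.893 · 1.7321) = -0.8333 / 3.2787 = -0.2542
  r[Y,Y] = 1 (diagonal).
  r[Y,Z] = 0.5 / (0.9574 · 1.7321) = 0.5 / 1.6583 = 0.3015
  r[Z,Z] = 1 (diagonal).

R is symmetric with unit diagonal. Assembling:

R = [[1, 0.7817, -0.2542],
 [0.7817, 1, 0.3015],
 [-0.2542, 0.3015, 1]]


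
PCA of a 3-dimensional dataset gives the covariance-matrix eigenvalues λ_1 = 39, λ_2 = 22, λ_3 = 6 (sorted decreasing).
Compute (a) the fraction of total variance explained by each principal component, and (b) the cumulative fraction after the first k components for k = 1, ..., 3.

Step 1 — total variance = trace(Sigma) = Σ λ_i = 39 + 22 + 6 = 67.

Step 2 — fraction explained by component i = λ_i / Σ λ:
  PC1: 39/67 = 0.5821
  PC2: 22/67 = 0.3284
  PC3: 6/67 = 0.0896

Step 3 — cumulative fraction after k components = (λ_1 + ... + λ_k) / Σ λ:
  k = 1: 39/67 = 0.5821
  k = 2: (39 + 22)/67 = 61/67 = 0.9104
  k = 3: (39 + 22 + 6)/67 = 67/67 = 1

Summary (fraction, with percent):

explained: PC1 0.5821 (58.21%), PC2 0.3284 (32.84%), PC3 0.0896 (8.96%);  cumulative: 0.5821, 0.9104, 1


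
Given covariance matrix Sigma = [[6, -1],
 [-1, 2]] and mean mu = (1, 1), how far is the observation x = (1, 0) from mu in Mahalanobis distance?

Step 1 — centre the observation: (x - mu) = (0, -1).

Step 2 — invert Sigma. det(Sigma) = 6·2 - (-1)² = 11.
  Sigma^{-1} = (1/det) · [[d, -b], [-b, a]] = [[0.1818, 0.0909],
 [0.0909, 0.5455]].

Step 3 — form the quadratic (x - mu)^T · Sigma^{-1} · (x - mu):
  Sigma^{-1} · (x - mu) = (-0.0909, -0.5455).
  (x - mu)^T · [Sigma^{-1} · (x - mu)] = (0)·(-0.0909) + (-1)·(-0.5455) = 0.5455.

Step 4 — take square root: d = √(0.5455) ≈ 0.7385.

d(x, mu) = √(0.5455) ≈ 0.7385
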